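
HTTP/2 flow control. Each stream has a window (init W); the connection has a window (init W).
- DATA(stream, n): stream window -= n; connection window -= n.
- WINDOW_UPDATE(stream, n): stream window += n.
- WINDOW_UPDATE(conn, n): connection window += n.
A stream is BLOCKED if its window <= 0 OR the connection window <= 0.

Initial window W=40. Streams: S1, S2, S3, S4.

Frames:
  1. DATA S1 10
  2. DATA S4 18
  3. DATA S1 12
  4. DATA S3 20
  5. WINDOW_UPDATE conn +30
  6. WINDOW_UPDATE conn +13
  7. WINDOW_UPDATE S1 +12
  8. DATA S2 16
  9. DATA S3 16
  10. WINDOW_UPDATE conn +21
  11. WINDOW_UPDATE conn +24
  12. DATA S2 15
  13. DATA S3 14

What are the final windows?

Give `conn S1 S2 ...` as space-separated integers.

Op 1: conn=30 S1=30 S2=40 S3=40 S4=40 blocked=[]
Op 2: conn=12 S1=30 S2=40 S3=40 S4=22 blocked=[]
Op 3: conn=0 S1=18 S2=40 S3=40 S4=22 blocked=[1, 2, 3, 4]
Op 4: conn=-20 S1=18 S2=40 S3=20 S4=22 blocked=[1, 2, 3, 4]
Op 5: conn=10 S1=18 S2=40 S3=20 S4=22 blocked=[]
Op 6: conn=23 S1=18 S2=40 S3=20 S4=22 blocked=[]
Op 7: conn=23 S1=30 S2=40 S3=20 S4=22 blocked=[]
Op 8: conn=7 S1=30 S2=24 S3=20 S4=22 blocked=[]
Op 9: conn=-9 S1=30 S2=24 S3=4 S4=22 blocked=[1, 2, 3, 4]
Op 10: conn=12 S1=30 S2=24 S3=4 S4=22 blocked=[]
Op 11: conn=36 S1=30 S2=24 S3=4 S4=22 blocked=[]
Op 12: conn=21 S1=30 S2=9 S3=4 S4=22 blocked=[]
Op 13: conn=7 S1=30 S2=9 S3=-10 S4=22 blocked=[3]

Answer: 7 30 9 -10 22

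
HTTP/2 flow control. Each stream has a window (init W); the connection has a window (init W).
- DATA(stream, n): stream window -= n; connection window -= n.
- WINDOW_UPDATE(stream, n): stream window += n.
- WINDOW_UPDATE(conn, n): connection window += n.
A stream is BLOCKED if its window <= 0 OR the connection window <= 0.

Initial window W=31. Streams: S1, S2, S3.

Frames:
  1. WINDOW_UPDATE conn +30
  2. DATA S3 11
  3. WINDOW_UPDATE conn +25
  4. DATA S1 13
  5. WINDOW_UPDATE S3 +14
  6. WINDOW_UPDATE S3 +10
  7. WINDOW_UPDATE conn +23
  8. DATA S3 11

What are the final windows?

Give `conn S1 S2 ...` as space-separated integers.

Op 1: conn=61 S1=31 S2=31 S3=31 blocked=[]
Op 2: conn=50 S1=31 S2=31 S3=20 blocked=[]
Op 3: conn=75 S1=31 S2=31 S3=20 blocked=[]
Op 4: conn=62 S1=18 S2=31 S3=20 blocked=[]
Op 5: conn=62 S1=18 S2=31 S3=34 blocked=[]
Op 6: conn=62 S1=18 S2=31 S3=44 blocked=[]
Op 7: conn=85 S1=18 S2=31 S3=44 blocked=[]
Op 8: conn=74 S1=18 S2=31 S3=33 blocked=[]

Answer: 74 18 31 33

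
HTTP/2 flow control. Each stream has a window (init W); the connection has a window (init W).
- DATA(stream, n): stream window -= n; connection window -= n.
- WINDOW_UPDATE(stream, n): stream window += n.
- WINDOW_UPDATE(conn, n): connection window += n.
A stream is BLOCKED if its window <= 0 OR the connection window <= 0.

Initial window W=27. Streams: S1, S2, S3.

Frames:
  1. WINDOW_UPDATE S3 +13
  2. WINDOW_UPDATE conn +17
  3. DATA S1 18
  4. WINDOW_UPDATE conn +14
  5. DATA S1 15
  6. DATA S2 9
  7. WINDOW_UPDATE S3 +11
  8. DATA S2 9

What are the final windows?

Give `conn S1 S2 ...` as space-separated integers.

Op 1: conn=27 S1=27 S2=27 S3=40 blocked=[]
Op 2: conn=44 S1=27 S2=27 S3=40 blocked=[]
Op 3: conn=26 S1=9 S2=27 S3=40 blocked=[]
Op 4: conn=40 S1=9 S2=27 S3=40 blocked=[]
Op 5: conn=25 S1=-6 S2=27 S3=40 blocked=[1]
Op 6: conn=16 S1=-6 S2=18 S3=40 blocked=[1]
Op 7: conn=16 S1=-6 S2=18 S3=51 blocked=[1]
Op 8: conn=7 S1=-6 S2=9 S3=51 blocked=[1]

Answer: 7 -6 9 51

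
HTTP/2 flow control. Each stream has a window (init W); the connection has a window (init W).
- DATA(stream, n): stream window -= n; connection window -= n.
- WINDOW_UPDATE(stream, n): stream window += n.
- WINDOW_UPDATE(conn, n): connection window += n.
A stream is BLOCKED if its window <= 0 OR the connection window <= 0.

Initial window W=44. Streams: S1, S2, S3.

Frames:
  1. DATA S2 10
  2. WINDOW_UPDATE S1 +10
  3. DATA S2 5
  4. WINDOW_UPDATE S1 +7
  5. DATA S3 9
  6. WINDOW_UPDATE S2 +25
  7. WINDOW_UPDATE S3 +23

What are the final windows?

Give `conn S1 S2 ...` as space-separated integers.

Answer: 20 61 54 58

Derivation:
Op 1: conn=34 S1=44 S2=34 S3=44 blocked=[]
Op 2: conn=34 S1=54 S2=34 S3=44 blocked=[]
Op 3: conn=29 S1=54 S2=29 S3=44 blocked=[]
Op 4: conn=29 S1=61 S2=29 S3=44 blocked=[]
Op 5: conn=20 S1=61 S2=29 S3=35 blocked=[]
Op 6: conn=20 S1=61 S2=54 S3=35 blocked=[]
Op 7: conn=20 S1=61 S2=54 S3=58 blocked=[]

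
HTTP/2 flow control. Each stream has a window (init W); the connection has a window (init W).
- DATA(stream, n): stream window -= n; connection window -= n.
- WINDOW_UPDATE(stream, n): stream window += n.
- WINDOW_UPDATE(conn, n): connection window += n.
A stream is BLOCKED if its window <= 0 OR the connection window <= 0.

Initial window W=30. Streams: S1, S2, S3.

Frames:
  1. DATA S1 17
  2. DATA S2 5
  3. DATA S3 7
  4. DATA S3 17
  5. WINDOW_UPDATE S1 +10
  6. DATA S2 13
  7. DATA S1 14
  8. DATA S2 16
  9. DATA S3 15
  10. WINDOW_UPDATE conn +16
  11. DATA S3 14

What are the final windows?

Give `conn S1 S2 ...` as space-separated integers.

Answer: -72 9 -4 -23

Derivation:
Op 1: conn=13 S1=13 S2=30 S3=30 blocked=[]
Op 2: conn=8 S1=13 S2=25 S3=30 blocked=[]
Op 3: conn=1 S1=13 S2=25 S3=23 blocked=[]
Op 4: conn=-16 S1=13 S2=25 S3=6 blocked=[1, 2, 3]
Op 5: conn=-16 S1=23 S2=25 S3=6 blocked=[1, 2, 3]
Op 6: conn=-29 S1=23 S2=12 S3=6 blocked=[1, 2, 3]
Op 7: conn=-43 S1=9 S2=12 S3=6 blocked=[1, 2, 3]
Op 8: conn=-59 S1=9 S2=-4 S3=6 blocked=[1, 2, 3]
Op 9: conn=-74 S1=9 S2=-4 S3=-9 blocked=[1, 2, 3]
Op 10: conn=-58 S1=9 S2=-4 S3=-9 blocked=[1, 2, 3]
Op 11: conn=-72 S1=9 S2=-4 S3=-23 blocked=[1, 2, 3]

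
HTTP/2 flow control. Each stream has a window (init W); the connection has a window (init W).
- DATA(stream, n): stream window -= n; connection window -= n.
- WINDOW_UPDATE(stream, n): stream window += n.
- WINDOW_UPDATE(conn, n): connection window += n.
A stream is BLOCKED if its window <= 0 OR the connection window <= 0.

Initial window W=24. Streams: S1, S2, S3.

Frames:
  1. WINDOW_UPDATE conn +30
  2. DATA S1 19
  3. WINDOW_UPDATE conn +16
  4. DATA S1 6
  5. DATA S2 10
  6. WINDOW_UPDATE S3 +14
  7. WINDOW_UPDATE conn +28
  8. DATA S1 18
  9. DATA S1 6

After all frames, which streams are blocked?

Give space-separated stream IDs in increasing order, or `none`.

Answer: S1

Derivation:
Op 1: conn=54 S1=24 S2=24 S3=24 blocked=[]
Op 2: conn=35 S1=5 S2=24 S3=24 blocked=[]
Op 3: conn=51 S1=5 S2=24 S3=24 blocked=[]
Op 4: conn=45 S1=-1 S2=24 S3=24 blocked=[1]
Op 5: conn=35 S1=-1 S2=14 S3=24 blocked=[1]
Op 6: conn=35 S1=-1 S2=14 S3=38 blocked=[1]
Op 7: conn=63 S1=-1 S2=14 S3=38 blocked=[1]
Op 8: conn=45 S1=-19 S2=14 S3=38 blocked=[1]
Op 9: conn=39 S1=-25 S2=14 S3=38 blocked=[1]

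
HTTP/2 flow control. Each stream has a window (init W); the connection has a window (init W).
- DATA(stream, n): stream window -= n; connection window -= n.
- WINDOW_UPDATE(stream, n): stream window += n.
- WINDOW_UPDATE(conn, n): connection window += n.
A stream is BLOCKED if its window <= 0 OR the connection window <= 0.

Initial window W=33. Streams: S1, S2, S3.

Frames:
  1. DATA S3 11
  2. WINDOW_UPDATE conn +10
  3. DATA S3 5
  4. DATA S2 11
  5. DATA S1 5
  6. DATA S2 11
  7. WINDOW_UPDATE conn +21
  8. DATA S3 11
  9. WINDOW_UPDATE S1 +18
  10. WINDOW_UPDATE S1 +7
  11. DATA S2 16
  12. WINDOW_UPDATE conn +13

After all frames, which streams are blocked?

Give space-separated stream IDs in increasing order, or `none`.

Op 1: conn=22 S1=33 S2=33 S3=22 blocked=[]
Op 2: conn=32 S1=33 S2=33 S3=22 blocked=[]
Op 3: conn=27 S1=33 S2=33 S3=17 blocked=[]
Op 4: conn=16 S1=33 S2=22 S3=17 blocked=[]
Op 5: conn=11 S1=28 S2=22 S3=17 blocked=[]
Op 6: conn=0 S1=28 S2=11 S3=17 blocked=[1, 2, 3]
Op 7: conn=21 S1=28 S2=11 S3=17 blocked=[]
Op 8: conn=10 S1=28 S2=11 S3=6 blocked=[]
Op 9: conn=10 S1=46 S2=11 S3=6 blocked=[]
Op 10: conn=10 S1=53 S2=11 S3=6 blocked=[]
Op 11: conn=-6 S1=53 S2=-5 S3=6 blocked=[1, 2, 3]
Op 12: conn=7 S1=53 S2=-5 S3=6 blocked=[2]

Answer: S2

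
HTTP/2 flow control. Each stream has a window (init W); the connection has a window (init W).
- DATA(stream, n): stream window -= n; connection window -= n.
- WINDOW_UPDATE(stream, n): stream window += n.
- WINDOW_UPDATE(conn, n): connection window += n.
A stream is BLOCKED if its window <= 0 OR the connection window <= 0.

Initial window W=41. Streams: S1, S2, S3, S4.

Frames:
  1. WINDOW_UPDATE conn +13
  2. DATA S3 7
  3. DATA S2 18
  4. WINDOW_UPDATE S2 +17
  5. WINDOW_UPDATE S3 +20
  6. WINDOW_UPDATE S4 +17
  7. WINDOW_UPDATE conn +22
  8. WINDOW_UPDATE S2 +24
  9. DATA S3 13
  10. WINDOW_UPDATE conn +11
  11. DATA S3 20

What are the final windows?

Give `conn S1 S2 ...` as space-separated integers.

Op 1: conn=54 S1=41 S2=41 S3=41 S4=41 blocked=[]
Op 2: conn=47 S1=41 S2=41 S3=34 S4=41 blocked=[]
Op 3: conn=29 S1=41 S2=23 S3=34 S4=41 blocked=[]
Op 4: conn=29 S1=41 S2=40 S3=34 S4=41 blocked=[]
Op 5: conn=29 S1=41 S2=40 S3=54 S4=41 blocked=[]
Op 6: conn=29 S1=41 S2=40 S3=54 S4=58 blocked=[]
Op 7: conn=51 S1=41 S2=40 S3=54 S4=58 blocked=[]
Op 8: conn=51 S1=41 S2=64 S3=54 S4=58 blocked=[]
Op 9: conn=38 S1=41 S2=64 S3=41 S4=58 blocked=[]
Op 10: conn=49 S1=41 S2=64 S3=41 S4=58 blocked=[]
Op 11: conn=29 S1=41 S2=64 S3=21 S4=58 blocked=[]

Answer: 29 41 64 21 58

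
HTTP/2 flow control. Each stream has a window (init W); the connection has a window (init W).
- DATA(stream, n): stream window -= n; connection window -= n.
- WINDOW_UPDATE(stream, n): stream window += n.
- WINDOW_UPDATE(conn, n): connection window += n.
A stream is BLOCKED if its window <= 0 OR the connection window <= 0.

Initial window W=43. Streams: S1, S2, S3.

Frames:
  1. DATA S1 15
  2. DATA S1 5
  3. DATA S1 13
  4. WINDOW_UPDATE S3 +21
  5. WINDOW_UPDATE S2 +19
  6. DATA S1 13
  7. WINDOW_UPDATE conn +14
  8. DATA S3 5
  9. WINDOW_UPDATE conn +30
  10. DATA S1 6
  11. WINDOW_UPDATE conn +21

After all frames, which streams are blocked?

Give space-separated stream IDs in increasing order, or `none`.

Op 1: conn=28 S1=28 S2=43 S3=43 blocked=[]
Op 2: conn=23 S1=23 S2=43 S3=43 blocked=[]
Op 3: conn=10 S1=10 S2=43 S3=43 blocked=[]
Op 4: conn=10 S1=10 S2=43 S3=64 blocked=[]
Op 5: conn=10 S1=10 S2=62 S3=64 blocked=[]
Op 6: conn=-3 S1=-3 S2=62 S3=64 blocked=[1, 2, 3]
Op 7: conn=11 S1=-3 S2=62 S3=64 blocked=[1]
Op 8: conn=6 S1=-3 S2=62 S3=59 blocked=[1]
Op 9: conn=36 S1=-3 S2=62 S3=59 blocked=[1]
Op 10: conn=30 S1=-9 S2=62 S3=59 blocked=[1]
Op 11: conn=51 S1=-9 S2=62 S3=59 blocked=[1]

Answer: S1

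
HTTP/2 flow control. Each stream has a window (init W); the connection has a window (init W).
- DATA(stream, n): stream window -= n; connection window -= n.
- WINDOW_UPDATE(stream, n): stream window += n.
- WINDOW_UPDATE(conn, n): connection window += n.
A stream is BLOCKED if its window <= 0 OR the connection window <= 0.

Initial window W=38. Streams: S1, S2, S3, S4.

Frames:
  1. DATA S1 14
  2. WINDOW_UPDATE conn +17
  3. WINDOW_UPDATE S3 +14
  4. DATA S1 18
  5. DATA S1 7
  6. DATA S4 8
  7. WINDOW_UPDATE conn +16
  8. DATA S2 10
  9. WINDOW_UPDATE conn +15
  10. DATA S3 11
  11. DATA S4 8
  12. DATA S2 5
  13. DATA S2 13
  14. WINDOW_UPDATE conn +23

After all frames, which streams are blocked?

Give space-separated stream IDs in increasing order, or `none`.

Answer: S1

Derivation:
Op 1: conn=24 S1=24 S2=38 S3=38 S4=38 blocked=[]
Op 2: conn=41 S1=24 S2=38 S3=38 S4=38 blocked=[]
Op 3: conn=41 S1=24 S2=38 S3=52 S4=38 blocked=[]
Op 4: conn=23 S1=6 S2=38 S3=52 S4=38 blocked=[]
Op 5: conn=16 S1=-1 S2=38 S3=52 S4=38 blocked=[1]
Op 6: conn=8 S1=-1 S2=38 S3=52 S4=30 blocked=[1]
Op 7: conn=24 S1=-1 S2=38 S3=52 S4=30 blocked=[1]
Op 8: conn=14 S1=-1 S2=28 S3=52 S4=30 blocked=[1]
Op 9: conn=29 S1=-1 S2=28 S3=52 S4=30 blocked=[1]
Op 10: conn=18 S1=-1 S2=28 S3=41 S4=30 blocked=[1]
Op 11: conn=10 S1=-1 S2=28 S3=41 S4=22 blocked=[1]
Op 12: conn=5 S1=-1 S2=23 S3=41 S4=22 blocked=[1]
Op 13: conn=-8 S1=-1 S2=10 S3=41 S4=22 blocked=[1, 2, 3, 4]
Op 14: conn=15 S1=-1 S2=10 S3=41 S4=22 blocked=[1]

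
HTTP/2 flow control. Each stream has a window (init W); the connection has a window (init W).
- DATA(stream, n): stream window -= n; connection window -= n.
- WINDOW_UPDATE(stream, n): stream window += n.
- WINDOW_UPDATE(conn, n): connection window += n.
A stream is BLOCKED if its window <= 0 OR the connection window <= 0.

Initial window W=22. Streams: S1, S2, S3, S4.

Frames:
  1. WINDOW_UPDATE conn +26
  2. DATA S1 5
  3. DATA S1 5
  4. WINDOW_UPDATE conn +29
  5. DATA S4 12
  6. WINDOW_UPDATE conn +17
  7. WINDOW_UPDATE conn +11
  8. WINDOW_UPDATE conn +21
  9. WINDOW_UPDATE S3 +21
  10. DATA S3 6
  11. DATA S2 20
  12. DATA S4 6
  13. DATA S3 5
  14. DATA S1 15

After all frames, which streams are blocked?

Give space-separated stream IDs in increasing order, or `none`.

Answer: S1

Derivation:
Op 1: conn=48 S1=22 S2=22 S3=22 S4=22 blocked=[]
Op 2: conn=43 S1=17 S2=22 S3=22 S4=22 blocked=[]
Op 3: conn=38 S1=12 S2=22 S3=22 S4=22 blocked=[]
Op 4: conn=67 S1=12 S2=22 S3=22 S4=22 blocked=[]
Op 5: conn=55 S1=12 S2=22 S3=22 S4=10 blocked=[]
Op 6: conn=72 S1=12 S2=22 S3=22 S4=10 blocked=[]
Op 7: conn=83 S1=12 S2=22 S3=22 S4=10 blocked=[]
Op 8: conn=104 S1=12 S2=22 S3=22 S4=10 blocked=[]
Op 9: conn=104 S1=12 S2=22 S3=43 S4=10 blocked=[]
Op 10: conn=98 S1=12 S2=22 S3=37 S4=10 blocked=[]
Op 11: conn=78 S1=12 S2=2 S3=37 S4=10 blocked=[]
Op 12: conn=72 S1=12 S2=2 S3=37 S4=4 blocked=[]
Op 13: conn=67 S1=12 S2=2 S3=32 S4=4 blocked=[]
Op 14: conn=52 S1=-3 S2=2 S3=32 S4=4 blocked=[1]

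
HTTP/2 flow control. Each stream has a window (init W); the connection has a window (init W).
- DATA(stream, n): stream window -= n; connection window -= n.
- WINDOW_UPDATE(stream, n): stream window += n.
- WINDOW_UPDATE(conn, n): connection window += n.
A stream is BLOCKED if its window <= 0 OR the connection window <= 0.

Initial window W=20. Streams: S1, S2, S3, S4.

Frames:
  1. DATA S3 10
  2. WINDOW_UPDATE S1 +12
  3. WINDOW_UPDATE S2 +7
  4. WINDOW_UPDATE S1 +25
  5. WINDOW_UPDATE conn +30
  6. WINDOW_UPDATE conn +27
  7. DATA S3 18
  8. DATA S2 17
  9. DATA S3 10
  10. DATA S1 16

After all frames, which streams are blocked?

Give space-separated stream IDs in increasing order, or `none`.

Op 1: conn=10 S1=20 S2=20 S3=10 S4=20 blocked=[]
Op 2: conn=10 S1=32 S2=20 S3=10 S4=20 blocked=[]
Op 3: conn=10 S1=32 S2=27 S3=10 S4=20 blocked=[]
Op 4: conn=10 S1=57 S2=27 S3=10 S4=20 blocked=[]
Op 5: conn=40 S1=57 S2=27 S3=10 S4=20 blocked=[]
Op 6: conn=67 S1=57 S2=27 S3=10 S4=20 blocked=[]
Op 7: conn=49 S1=57 S2=27 S3=-8 S4=20 blocked=[3]
Op 8: conn=32 S1=57 S2=10 S3=-8 S4=20 blocked=[3]
Op 9: conn=22 S1=57 S2=10 S3=-18 S4=20 blocked=[3]
Op 10: conn=6 S1=41 S2=10 S3=-18 S4=20 blocked=[3]

Answer: S3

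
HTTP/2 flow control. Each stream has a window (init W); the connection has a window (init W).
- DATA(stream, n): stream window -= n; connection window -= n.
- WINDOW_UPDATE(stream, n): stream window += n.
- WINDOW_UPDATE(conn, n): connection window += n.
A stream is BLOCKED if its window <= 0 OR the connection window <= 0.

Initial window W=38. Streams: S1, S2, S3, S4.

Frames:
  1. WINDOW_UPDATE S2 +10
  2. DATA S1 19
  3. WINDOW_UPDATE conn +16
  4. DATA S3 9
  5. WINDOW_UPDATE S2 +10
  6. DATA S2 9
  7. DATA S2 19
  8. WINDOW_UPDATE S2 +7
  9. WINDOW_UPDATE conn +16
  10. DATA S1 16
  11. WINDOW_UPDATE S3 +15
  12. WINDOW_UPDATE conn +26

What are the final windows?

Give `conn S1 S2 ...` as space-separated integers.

Op 1: conn=38 S1=38 S2=48 S3=38 S4=38 blocked=[]
Op 2: conn=19 S1=19 S2=48 S3=38 S4=38 blocked=[]
Op 3: conn=35 S1=19 S2=48 S3=38 S4=38 blocked=[]
Op 4: conn=26 S1=19 S2=48 S3=29 S4=38 blocked=[]
Op 5: conn=26 S1=19 S2=58 S3=29 S4=38 blocked=[]
Op 6: conn=17 S1=19 S2=49 S3=29 S4=38 blocked=[]
Op 7: conn=-2 S1=19 S2=30 S3=29 S4=38 blocked=[1, 2, 3, 4]
Op 8: conn=-2 S1=19 S2=37 S3=29 S4=38 blocked=[1, 2, 3, 4]
Op 9: conn=14 S1=19 S2=37 S3=29 S4=38 blocked=[]
Op 10: conn=-2 S1=3 S2=37 S3=29 S4=38 blocked=[1, 2, 3, 4]
Op 11: conn=-2 S1=3 S2=37 S3=44 S4=38 blocked=[1, 2, 3, 4]
Op 12: conn=24 S1=3 S2=37 S3=44 S4=38 blocked=[]

Answer: 24 3 37 44 38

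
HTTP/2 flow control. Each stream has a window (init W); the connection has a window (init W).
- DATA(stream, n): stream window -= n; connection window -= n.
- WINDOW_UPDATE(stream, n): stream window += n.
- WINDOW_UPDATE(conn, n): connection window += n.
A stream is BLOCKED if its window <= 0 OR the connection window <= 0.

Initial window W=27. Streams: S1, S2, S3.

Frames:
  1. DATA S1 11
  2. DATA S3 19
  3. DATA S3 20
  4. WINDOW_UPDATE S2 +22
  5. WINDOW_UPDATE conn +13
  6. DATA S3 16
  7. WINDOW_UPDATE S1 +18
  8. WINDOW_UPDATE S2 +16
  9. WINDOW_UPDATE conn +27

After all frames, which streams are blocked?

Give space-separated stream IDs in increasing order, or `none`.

Op 1: conn=16 S1=16 S2=27 S3=27 blocked=[]
Op 2: conn=-3 S1=16 S2=27 S3=8 blocked=[1, 2, 3]
Op 3: conn=-23 S1=16 S2=27 S3=-12 blocked=[1, 2, 3]
Op 4: conn=-23 S1=16 S2=49 S3=-12 blocked=[1, 2, 3]
Op 5: conn=-10 S1=16 S2=49 S3=-12 blocked=[1, 2, 3]
Op 6: conn=-26 S1=16 S2=49 S3=-28 blocked=[1, 2, 3]
Op 7: conn=-26 S1=34 S2=49 S3=-28 blocked=[1, 2, 3]
Op 8: conn=-26 S1=34 S2=65 S3=-28 blocked=[1, 2, 3]
Op 9: conn=1 S1=34 S2=65 S3=-28 blocked=[3]

Answer: S3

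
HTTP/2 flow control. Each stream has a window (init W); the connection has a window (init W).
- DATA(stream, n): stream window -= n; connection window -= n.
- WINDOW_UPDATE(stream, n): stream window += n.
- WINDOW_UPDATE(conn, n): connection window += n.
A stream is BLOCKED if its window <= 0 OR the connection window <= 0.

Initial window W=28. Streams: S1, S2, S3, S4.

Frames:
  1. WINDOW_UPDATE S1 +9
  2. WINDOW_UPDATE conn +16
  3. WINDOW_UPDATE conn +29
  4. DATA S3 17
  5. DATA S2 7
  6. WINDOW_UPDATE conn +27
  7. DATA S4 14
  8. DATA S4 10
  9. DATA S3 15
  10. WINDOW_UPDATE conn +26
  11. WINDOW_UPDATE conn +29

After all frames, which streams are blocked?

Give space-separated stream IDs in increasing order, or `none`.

Op 1: conn=28 S1=37 S2=28 S3=28 S4=28 blocked=[]
Op 2: conn=44 S1=37 S2=28 S3=28 S4=28 blocked=[]
Op 3: conn=73 S1=37 S2=28 S3=28 S4=28 blocked=[]
Op 4: conn=56 S1=37 S2=28 S3=11 S4=28 blocked=[]
Op 5: conn=49 S1=37 S2=21 S3=11 S4=28 blocked=[]
Op 6: conn=76 S1=37 S2=21 S3=11 S4=28 blocked=[]
Op 7: conn=62 S1=37 S2=21 S3=11 S4=14 blocked=[]
Op 8: conn=52 S1=37 S2=21 S3=11 S4=4 blocked=[]
Op 9: conn=37 S1=37 S2=21 S3=-4 S4=4 blocked=[3]
Op 10: conn=63 S1=37 S2=21 S3=-4 S4=4 blocked=[3]
Op 11: conn=92 S1=37 S2=21 S3=-4 S4=4 blocked=[3]

Answer: S3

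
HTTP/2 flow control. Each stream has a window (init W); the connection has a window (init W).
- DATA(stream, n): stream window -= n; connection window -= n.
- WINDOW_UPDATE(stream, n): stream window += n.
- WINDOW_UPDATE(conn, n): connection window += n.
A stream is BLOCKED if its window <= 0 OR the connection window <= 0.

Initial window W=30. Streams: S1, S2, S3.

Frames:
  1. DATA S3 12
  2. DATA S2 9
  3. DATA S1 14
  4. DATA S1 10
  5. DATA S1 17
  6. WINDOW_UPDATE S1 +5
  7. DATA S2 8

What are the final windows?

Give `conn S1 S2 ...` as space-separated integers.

Op 1: conn=18 S1=30 S2=30 S3=18 blocked=[]
Op 2: conn=9 S1=30 S2=21 S3=18 blocked=[]
Op 3: conn=-5 S1=16 S2=21 S3=18 blocked=[1, 2, 3]
Op 4: conn=-15 S1=6 S2=21 S3=18 blocked=[1, 2, 3]
Op 5: conn=-32 S1=-11 S2=21 S3=18 blocked=[1, 2, 3]
Op 6: conn=-32 S1=-6 S2=21 S3=18 blocked=[1, 2, 3]
Op 7: conn=-40 S1=-6 S2=13 S3=18 blocked=[1, 2, 3]

Answer: -40 -6 13 18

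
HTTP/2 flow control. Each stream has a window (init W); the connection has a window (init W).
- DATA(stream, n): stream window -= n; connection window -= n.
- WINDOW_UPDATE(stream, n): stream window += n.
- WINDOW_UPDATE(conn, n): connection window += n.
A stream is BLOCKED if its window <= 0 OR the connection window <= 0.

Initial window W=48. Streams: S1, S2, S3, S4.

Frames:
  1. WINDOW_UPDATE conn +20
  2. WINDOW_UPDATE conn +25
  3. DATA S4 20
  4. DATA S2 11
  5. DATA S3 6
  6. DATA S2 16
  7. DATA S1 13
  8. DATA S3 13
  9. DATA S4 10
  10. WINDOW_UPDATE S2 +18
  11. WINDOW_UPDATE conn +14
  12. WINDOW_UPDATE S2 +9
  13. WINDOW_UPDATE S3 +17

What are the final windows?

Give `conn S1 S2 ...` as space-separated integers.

Op 1: conn=68 S1=48 S2=48 S3=48 S4=48 blocked=[]
Op 2: conn=93 S1=48 S2=48 S3=48 S4=48 blocked=[]
Op 3: conn=73 S1=48 S2=48 S3=48 S4=28 blocked=[]
Op 4: conn=62 S1=48 S2=37 S3=48 S4=28 blocked=[]
Op 5: conn=56 S1=48 S2=37 S3=42 S4=28 blocked=[]
Op 6: conn=40 S1=48 S2=21 S3=42 S4=28 blocked=[]
Op 7: conn=27 S1=35 S2=21 S3=42 S4=28 blocked=[]
Op 8: conn=14 S1=35 S2=21 S3=29 S4=28 blocked=[]
Op 9: conn=4 S1=35 S2=21 S3=29 S4=18 blocked=[]
Op 10: conn=4 S1=35 S2=39 S3=29 S4=18 blocked=[]
Op 11: conn=18 S1=35 S2=39 S3=29 S4=18 blocked=[]
Op 12: conn=18 S1=35 S2=48 S3=29 S4=18 blocked=[]
Op 13: conn=18 S1=35 S2=48 S3=46 S4=18 blocked=[]

Answer: 18 35 48 46 18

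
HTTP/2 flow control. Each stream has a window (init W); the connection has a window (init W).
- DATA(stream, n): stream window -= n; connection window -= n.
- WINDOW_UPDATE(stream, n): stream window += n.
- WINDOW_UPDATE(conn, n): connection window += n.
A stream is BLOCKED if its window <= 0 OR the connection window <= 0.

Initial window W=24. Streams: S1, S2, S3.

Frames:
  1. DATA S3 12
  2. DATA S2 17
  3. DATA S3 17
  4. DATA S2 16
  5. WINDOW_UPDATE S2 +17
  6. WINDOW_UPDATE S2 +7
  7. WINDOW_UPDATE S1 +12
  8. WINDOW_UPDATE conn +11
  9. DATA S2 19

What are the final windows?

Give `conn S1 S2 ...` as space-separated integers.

Answer: -46 36 -4 -5

Derivation:
Op 1: conn=12 S1=24 S2=24 S3=12 blocked=[]
Op 2: conn=-5 S1=24 S2=7 S3=12 blocked=[1, 2, 3]
Op 3: conn=-22 S1=24 S2=7 S3=-5 blocked=[1, 2, 3]
Op 4: conn=-38 S1=24 S2=-9 S3=-5 blocked=[1, 2, 3]
Op 5: conn=-38 S1=24 S2=8 S3=-5 blocked=[1, 2, 3]
Op 6: conn=-38 S1=24 S2=15 S3=-5 blocked=[1, 2, 3]
Op 7: conn=-38 S1=36 S2=15 S3=-5 blocked=[1, 2, 3]
Op 8: conn=-27 S1=36 S2=15 S3=-5 blocked=[1, 2, 3]
Op 9: conn=-46 S1=36 S2=-4 S3=-5 blocked=[1, 2, 3]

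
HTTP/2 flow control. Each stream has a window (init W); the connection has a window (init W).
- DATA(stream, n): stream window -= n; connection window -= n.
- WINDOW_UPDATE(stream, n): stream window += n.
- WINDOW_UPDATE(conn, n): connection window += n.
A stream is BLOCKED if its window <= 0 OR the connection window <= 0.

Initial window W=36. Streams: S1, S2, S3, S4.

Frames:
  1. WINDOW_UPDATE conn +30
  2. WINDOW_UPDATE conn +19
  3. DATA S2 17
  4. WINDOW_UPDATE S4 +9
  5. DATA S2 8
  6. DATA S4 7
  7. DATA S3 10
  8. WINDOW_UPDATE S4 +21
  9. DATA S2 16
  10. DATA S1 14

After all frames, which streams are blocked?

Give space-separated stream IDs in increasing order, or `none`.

Answer: S2

Derivation:
Op 1: conn=66 S1=36 S2=36 S3=36 S4=36 blocked=[]
Op 2: conn=85 S1=36 S2=36 S3=36 S4=36 blocked=[]
Op 3: conn=68 S1=36 S2=19 S3=36 S4=36 blocked=[]
Op 4: conn=68 S1=36 S2=19 S3=36 S4=45 blocked=[]
Op 5: conn=60 S1=36 S2=11 S3=36 S4=45 blocked=[]
Op 6: conn=53 S1=36 S2=11 S3=36 S4=38 blocked=[]
Op 7: conn=43 S1=36 S2=11 S3=26 S4=38 blocked=[]
Op 8: conn=43 S1=36 S2=11 S3=26 S4=59 blocked=[]
Op 9: conn=27 S1=36 S2=-5 S3=26 S4=59 blocked=[2]
Op 10: conn=13 S1=22 S2=-5 S3=26 S4=59 blocked=[2]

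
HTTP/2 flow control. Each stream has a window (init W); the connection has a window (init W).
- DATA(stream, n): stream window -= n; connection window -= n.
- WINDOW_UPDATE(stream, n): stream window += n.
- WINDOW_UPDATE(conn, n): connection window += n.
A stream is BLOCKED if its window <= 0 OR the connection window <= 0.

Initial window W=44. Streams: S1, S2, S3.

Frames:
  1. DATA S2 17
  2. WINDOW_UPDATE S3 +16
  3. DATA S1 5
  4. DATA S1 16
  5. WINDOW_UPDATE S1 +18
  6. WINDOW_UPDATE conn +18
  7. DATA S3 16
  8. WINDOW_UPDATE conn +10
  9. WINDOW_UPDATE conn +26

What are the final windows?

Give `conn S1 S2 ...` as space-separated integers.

Answer: 44 41 27 44

Derivation:
Op 1: conn=27 S1=44 S2=27 S3=44 blocked=[]
Op 2: conn=27 S1=44 S2=27 S3=60 blocked=[]
Op 3: conn=22 S1=39 S2=27 S3=60 blocked=[]
Op 4: conn=6 S1=23 S2=27 S3=60 blocked=[]
Op 5: conn=6 S1=41 S2=27 S3=60 blocked=[]
Op 6: conn=24 S1=41 S2=27 S3=60 blocked=[]
Op 7: conn=8 S1=41 S2=27 S3=44 blocked=[]
Op 8: conn=18 S1=41 S2=27 S3=44 blocked=[]
Op 9: conn=44 S1=41 S2=27 S3=44 blocked=[]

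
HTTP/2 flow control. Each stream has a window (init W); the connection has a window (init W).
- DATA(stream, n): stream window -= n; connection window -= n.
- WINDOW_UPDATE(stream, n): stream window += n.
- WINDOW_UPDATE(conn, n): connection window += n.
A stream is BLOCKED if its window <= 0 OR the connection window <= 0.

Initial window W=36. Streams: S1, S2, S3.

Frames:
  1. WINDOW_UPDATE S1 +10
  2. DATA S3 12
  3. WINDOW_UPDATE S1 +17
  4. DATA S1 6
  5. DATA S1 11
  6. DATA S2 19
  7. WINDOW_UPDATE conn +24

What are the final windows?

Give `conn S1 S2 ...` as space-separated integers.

Answer: 12 46 17 24

Derivation:
Op 1: conn=36 S1=46 S2=36 S3=36 blocked=[]
Op 2: conn=24 S1=46 S2=36 S3=24 blocked=[]
Op 3: conn=24 S1=63 S2=36 S3=24 blocked=[]
Op 4: conn=18 S1=57 S2=36 S3=24 blocked=[]
Op 5: conn=7 S1=46 S2=36 S3=24 blocked=[]
Op 6: conn=-12 S1=46 S2=17 S3=24 blocked=[1, 2, 3]
Op 7: conn=12 S1=46 S2=17 S3=24 blocked=[]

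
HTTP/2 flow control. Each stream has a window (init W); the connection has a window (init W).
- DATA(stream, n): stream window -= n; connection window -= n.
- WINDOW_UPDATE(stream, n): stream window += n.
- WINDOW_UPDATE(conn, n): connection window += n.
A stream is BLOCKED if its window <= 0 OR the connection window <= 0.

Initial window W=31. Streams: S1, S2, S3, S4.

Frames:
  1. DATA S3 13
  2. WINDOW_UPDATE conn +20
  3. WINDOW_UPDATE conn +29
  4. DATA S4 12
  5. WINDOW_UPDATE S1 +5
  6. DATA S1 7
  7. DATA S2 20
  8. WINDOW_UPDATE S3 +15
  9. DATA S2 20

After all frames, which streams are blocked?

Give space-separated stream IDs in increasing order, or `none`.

Op 1: conn=18 S1=31 S2=31 S3=18 S4=31 blocked=[]
Op 2: conn=38 S1=31 S2=31 S3=18 S4=31 blocked=[]
Op 3: conn=67 S1=31 S2=31 S3=18 S4=31 blocked=[]
Op 4: conn=55 S1=31 S2=31 S3=18 S4=19 blocked=[]
Op 5: conn=55 S1=36 S2=31 S3=18 S4=19 blocked=[]
Op 6: conn=48 S1=29 S2=31 S3=18 S4=19 blocked=[]
Op 7: conn=28 S1=29 S2=11 S3=18 S4=19 blocked=[]
Op 8: conn=28 S1=29 S2=11 S3=33 S4=19 blocked=[]
Op 9: conn=8 S1=29 S2=-9 S3=33 S4=19 blocked=[2]

Answer: S2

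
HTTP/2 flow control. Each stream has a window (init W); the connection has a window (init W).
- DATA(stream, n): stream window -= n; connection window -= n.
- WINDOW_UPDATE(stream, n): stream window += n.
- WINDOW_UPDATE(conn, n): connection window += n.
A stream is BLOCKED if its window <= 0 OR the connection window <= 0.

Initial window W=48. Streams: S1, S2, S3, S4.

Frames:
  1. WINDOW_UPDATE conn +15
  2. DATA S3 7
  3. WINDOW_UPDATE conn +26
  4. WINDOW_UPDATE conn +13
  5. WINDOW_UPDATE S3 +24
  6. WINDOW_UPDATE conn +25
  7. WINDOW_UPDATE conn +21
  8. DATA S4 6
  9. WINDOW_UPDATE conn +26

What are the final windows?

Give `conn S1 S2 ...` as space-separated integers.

Answer: 161 48 48 65 42

Derivation:
Op 1: conn=63 S1=48 S2=48 S3=48 S4=48 blocked=[]
Op 2: conn=56 S1=48 S2=48 S3=41 S4=48 blocked=[]
Op 3: conn=82 S1=48 S2=48 S3=41 S4=48 blocked=[]
Op 4: conn=95 S1=48 S2=48 S3=41 S4=48 blocked=[]
Op 5: conn=95 S1=48 S2=48 S3=65 S4=48 blocked=[]
Op 6: conn=120 S1=48 S2=48 S3=65 S4=48 blocked=[]
Op 7: conn=141 S1=48 S2=48 S3=65 S4=48 blocked=[]
Op 8: conn=135 S1=48 S2=48 S3=65 S4=42 blocked=[]
Op 9: conn=161 S1=48 S2=48 S3=65 S4=42 blocked=[]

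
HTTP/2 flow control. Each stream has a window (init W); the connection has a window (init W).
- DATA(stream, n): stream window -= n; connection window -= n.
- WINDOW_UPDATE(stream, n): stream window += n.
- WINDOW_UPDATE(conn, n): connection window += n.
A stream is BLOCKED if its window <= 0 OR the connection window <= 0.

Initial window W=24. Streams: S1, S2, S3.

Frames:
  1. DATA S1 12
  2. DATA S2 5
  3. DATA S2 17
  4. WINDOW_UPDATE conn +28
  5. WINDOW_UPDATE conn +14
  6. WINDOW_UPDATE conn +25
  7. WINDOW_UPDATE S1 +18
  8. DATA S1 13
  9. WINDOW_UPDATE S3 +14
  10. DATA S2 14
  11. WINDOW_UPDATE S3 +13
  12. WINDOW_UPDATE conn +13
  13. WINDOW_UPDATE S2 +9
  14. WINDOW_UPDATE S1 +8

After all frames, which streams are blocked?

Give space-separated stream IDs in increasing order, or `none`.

Op 1: conn=12 S1=12 S2=24 S3=24 blocked=[]
Op 2: conn=7 S1=12 S2=19 S3=24 blocked=[]
Op 3: conn=-10 S1=12 S2=2 S3=24 blocked=[1, 2, 3]
Op 4: conn=18 S1=12 S2=2 S3=24 blocked=[]
Op 5: conn=32 S1=12 S2=2 S3=24 blocked=[]
Op 6: conn=57 S1=12 S2=2 S3=24 blocked=[]
Op 7: conn=57 S1=30 S2=2 S3=24 blocked=[]
Op 8: conn=44 S1=17 S2=2 S3=24 blocked=[]
Op 9: conn=44 S1=17 S2=2 S3=38 blocked=[]
Op 10: conn=30 S1=17 S2=-12 S3=38 blocked=[2]
Op 11: conn=30 S1=17 S2=-12 S3=51 blocked=[2]
Op 12: conn=43 S1=17 S2=-12 S3=51 blocked=[2]
Op 13: conn=43 S1=17 S2=-3 S3=51 blocked=[2]
Op 14: conn=43 S1=25 S2=-3 S3=51 blocked=[2]

Answer: S2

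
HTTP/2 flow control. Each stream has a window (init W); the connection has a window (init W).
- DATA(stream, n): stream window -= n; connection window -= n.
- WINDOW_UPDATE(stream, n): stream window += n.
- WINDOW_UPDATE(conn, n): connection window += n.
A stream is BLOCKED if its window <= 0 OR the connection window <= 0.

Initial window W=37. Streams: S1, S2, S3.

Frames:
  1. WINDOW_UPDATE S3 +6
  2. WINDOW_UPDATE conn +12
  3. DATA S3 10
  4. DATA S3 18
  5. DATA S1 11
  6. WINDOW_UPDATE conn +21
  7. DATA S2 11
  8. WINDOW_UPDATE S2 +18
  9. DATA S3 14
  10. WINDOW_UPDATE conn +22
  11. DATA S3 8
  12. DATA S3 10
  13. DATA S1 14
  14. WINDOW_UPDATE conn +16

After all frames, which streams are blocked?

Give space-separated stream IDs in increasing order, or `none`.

Answer: S3

Derivation:
Op 1: conn=37 S1=37 S2=37 S3=43 blocked=[]
Op 2: conn=49 S1=37 S2=37 S3=43 blocked=[]
Op 3: conn=39 S1=37 S2=37 S3=33 blocked=[]
Op 4: conn=21 S1=37 S2=37 S3=15 blocked=[]
Op 5: conn=10 S1=26 S2=37 S3=15 blocked=[]
Op 6: conn=31 S1=26 S2=37 S3=15 blocked=[]
Op 7: conn=20 S1=26 S2=26 S3=15 blocked=[]
Op 8: conn=20 S1=26 S2=44 S3=15 blocked=[]
Op 9: conn=6 S1=26 S2=44 S3=1 blocked=[]
Op 10: conn=28 S1=26 S2=44 S3=1 blocked=[]
Op 11: conn=20 S1=26 S2=44 S3=-7 blocked=[3]
Op 12: conn=10 S1=26 S2=44 S3=-17 blocked=[3]
Op 13: conn=-4 S1=12 S2=44 S3=-17 blocked=[1, 2, 3]
Op 14: conn=12 S1=12 S2=44 S3=-17 blocked=[3]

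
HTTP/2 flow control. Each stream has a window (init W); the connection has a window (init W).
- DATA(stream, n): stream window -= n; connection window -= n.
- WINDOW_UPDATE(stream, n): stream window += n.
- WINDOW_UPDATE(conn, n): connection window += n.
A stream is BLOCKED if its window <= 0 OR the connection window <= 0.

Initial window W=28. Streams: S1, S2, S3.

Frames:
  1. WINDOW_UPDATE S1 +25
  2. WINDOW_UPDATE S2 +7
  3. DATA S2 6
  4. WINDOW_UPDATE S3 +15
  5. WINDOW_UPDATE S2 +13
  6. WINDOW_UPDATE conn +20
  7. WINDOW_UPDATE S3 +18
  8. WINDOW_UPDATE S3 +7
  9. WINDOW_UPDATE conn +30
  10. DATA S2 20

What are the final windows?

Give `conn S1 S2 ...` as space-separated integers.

Op 1: conn=28 S1=53 S2=28 S3=28 blocked=[]
Op 2: conn=28 S1=53 S2=35 S3=28 blocked=[]
Op 3: conn=22 S1=53 S2=29 S3=28 blocked=[]
Op 4: conn=22 S1=53 S2=29 S3=43 blocked=[]
Op 5: conn=22 S1=53 S2=42 S3=43 blocked=[]
Op 6: conn=42 S1=53 S2=42 S3=43 blocked=[]
Op 7: conn=42 S1=53 S2=42 S3=61 blocked=[]
Op 8: conn=42 S1=53 S2=42 S3=68 blocked=[]
Op 9: conn=72 S1=53 S2=42 S3=68 blocked=[]
Op 10: conn=52 S1=53 S2=22 S3=68 blocked=[]

Answer: 52 53 22 68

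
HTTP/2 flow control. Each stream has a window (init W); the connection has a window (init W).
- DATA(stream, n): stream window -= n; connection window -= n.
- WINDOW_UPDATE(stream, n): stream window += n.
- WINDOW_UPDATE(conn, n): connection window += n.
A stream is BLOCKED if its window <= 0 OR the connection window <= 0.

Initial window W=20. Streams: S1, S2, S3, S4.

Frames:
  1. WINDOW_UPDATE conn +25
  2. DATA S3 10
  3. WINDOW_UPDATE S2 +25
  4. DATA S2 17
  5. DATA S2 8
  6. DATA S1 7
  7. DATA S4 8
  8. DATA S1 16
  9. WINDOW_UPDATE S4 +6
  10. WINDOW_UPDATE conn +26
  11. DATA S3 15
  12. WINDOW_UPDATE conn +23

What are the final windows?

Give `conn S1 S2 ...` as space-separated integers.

Answer: 13 -3 20 -5 18

Derivation:
Op 1: conn=45 S1=20 S2=20 S3=20 S4=20 blocked=[]
Op 2: conn=35 S1=20 S2=20 S3=10 S4=20 blocked=[]
Op 3: conn=35 S1=20 S2=45 S3=10 S4=20 blocked=[]
Op 4: conn=18 S1=20 S2=28 S3=10 S4=20 blocked=[]
Op 5: conn=10 S1=20 S2=20 S3=10 S4=20 blocked=[]
Op 6: conn=3 S1=13 S2=20 S3=10 S4=20 blocked=[]
Op 7: conn=-5 S1=13 S2=20 S3=10 S4=12 blocked=[1, 2, 3, 4]
Op 8: conn=-21 S1=-3 S2=20 S3=10 S4=12 blocked=[1, 2, 3, 4]
Op 9: conn=-21 S1=-3 S2=20 S3=10 S4=18 blocked=[1, 2, 3, 4]
Op 10: conn=5 S1=-3 S2=20 S3=10 S4=18 blocked=[1]
Op 11: conn=-10 S1=-3 S2=20 S3=-5 S4=18 blocked=[1, 2, 3, 4]
Op 12: conn=13 S1=-3 S2=20 S3=-5 S4=18 blocked=[1, 3]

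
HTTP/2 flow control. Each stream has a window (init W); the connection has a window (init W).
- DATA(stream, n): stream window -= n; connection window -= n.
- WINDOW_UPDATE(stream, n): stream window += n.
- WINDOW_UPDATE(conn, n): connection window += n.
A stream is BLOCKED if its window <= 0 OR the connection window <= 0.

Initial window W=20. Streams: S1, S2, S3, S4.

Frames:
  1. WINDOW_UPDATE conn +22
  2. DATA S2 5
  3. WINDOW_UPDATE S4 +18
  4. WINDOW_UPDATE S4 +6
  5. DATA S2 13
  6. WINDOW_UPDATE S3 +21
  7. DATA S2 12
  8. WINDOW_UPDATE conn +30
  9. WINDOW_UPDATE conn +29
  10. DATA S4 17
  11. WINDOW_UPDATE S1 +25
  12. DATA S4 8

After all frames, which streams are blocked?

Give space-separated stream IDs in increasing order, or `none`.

Op 1: conn=42 S1=20 S2=20 S3=20 S4=20 blocked=[]
Op 2: conn=37 S1=20 S2=15 S3=20 S4=20 blocked=[]
Op 3: conn=37 S1=20 S2=15 S3=20 S4=38 blocked=[]
Op 4: conn=37 S1=20 S2=15 S3=20 S4=44 blocked=[]
Op 5: conn=24 S1=20 S2=2 S3=20 S4=44 blocked=[]
Op 6: conn=24 S1=20 S2=2 S3=41 S4=44 blocked=[]
Op 7: conn=12 S1=20 S2=-10 S3=41 S4=44 blocked=[2]
Op 8: conn=42 S1=20 S2=-10 S3=41 S4=44 blocked=[2]
Op 9: conn=71 S1=20 S2=-10 S3=41 S4=44 blocked=[2]
Op 10: conn=54 S1=20 S2=-10 S3=41 S4=27 blocked=[2]
Op 11: conn=54 S1=45 S2=-10 S3=41 S4=27 blocked=[2]
Op 12: conn=46 S1=45 S2=-10 S3=41 S4=19 blocked=[2]

Answer: S2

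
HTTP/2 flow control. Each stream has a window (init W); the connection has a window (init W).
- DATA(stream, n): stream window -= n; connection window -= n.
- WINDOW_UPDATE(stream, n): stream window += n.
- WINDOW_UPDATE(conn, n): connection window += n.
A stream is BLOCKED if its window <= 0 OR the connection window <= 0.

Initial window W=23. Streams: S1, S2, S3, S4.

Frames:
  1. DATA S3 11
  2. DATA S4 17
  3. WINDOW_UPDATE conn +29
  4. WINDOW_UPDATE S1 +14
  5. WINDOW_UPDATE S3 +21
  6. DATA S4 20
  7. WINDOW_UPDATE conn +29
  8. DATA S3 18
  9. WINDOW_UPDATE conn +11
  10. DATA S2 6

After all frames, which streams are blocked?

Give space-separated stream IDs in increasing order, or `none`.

Answer: S4

Derivation:
Op 1: conn=12 S1=23 S2=23 S3=12 S4=23 blocked=[]
Op 2: conn=-5 S1=23 S2=23 S3=12 S4=6 blocked=[1, 2, 3, 4]
Op 3: conn=24 S1=23 S2=23 S3=12 S4=6 blocked=[]
Op 4: conn=24 S1=37 S2=23 S3=12 S4=6 blocked=[]
Op 5: conn=24 S1=37 S2=23 S3=33 S4=6 blocked=[]
Op 6: conn=4 S1=37 S2=23 S3=33 S4=-14 blocked=[4]
Op 7: conn=33 S1=37 S2=23 S3=33 S4=-14 blocked=[4]
Op 8: conn=15 S1=37 S2=23 S3=15 S4=-14 blocked=[4]
Op 9: conn=26 S1=37 S2=23 S3=15 S4=-14 blocked=[4]
Op 10: conn=20 S1=37 S2=17 S3=15 S4=-14 blocked=[4]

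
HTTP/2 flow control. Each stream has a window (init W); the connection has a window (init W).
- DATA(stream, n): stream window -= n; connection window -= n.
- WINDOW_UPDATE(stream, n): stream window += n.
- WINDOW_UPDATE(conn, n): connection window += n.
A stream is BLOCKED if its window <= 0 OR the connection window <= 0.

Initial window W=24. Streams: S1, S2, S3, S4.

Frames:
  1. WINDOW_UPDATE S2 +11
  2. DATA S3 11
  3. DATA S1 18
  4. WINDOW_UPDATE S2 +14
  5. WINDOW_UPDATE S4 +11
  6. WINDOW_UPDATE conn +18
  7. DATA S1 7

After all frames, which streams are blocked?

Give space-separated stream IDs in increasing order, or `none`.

Answer: S1

Derivation:
Op 1: conn=24 S1=24 S2=35 S3=24 S4=24 blocked=[]
Op 2: conn=13 S1=24 S2=35 S3=13 S4=24 blocked=[]
Op 3: conn=-5 S1=6 S2=35 S3=13 S4=24 blocked=[1, 2, 3, 4]
Op 4: conn=-5 S1=6 S2=49 S3=13 S4=24 blocked=[1, 2, 3, 4]
Op 5: conn=-5 S1=6 S2=49 S3=13 S4=35 blocked=[1, 2, 3, 4]
Op 6: conn=13 S1=6 S2=49 S3=13 S4=35 blocked=[]
Op 7: conn=6 S1=-1 S2=49 S3=13 S4=35 blocked=[1]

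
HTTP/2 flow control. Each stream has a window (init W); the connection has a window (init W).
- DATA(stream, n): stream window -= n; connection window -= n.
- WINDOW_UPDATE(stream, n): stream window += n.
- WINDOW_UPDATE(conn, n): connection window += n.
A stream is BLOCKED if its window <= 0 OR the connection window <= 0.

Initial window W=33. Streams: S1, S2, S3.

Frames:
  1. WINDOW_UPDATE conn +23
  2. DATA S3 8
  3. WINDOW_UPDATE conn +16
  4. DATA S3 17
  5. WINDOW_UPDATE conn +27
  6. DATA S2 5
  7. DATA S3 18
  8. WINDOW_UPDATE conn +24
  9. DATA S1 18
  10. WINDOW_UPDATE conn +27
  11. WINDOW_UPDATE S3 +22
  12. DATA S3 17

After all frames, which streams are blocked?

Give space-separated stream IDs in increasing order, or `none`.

Op 1: conn=56 S1=33 S2=33 S3=33 blocked=[]
Op 2: conn=48 S1=33 S2=33 S3=25 blocked=[]
Op 3: conn=64 S1=33 S2=33 S3=25 blocked=[]
Op 4: conn=47 S1=33 S2=33 S3=8 blocked=[]
Op 5: conn=74 S1=33 S2=33 S3=8 blocked=[]
Op 6: conn=69 S1=33 S2=28 S3=8 blocked=[]
Op 7: conn=51 S1=33 S2=28 S3=-10 blocked=[3]
Op 8: conn=75 S1=33 S2=28 S3=-10 blocked=[3]
Op 9: conn=57 S1=15 S2=28 S3=-10 blocked=[3]
Op 10: conn=84 S1=15 S2=28 S3=-10 blocked=[3]
Op 11: conn=84 S1=15 S2=28 S3=12 blocked=[]
Op 12: conn=67 S1=15 S2=28 S3=-5 blocked=[3]

Answer: S3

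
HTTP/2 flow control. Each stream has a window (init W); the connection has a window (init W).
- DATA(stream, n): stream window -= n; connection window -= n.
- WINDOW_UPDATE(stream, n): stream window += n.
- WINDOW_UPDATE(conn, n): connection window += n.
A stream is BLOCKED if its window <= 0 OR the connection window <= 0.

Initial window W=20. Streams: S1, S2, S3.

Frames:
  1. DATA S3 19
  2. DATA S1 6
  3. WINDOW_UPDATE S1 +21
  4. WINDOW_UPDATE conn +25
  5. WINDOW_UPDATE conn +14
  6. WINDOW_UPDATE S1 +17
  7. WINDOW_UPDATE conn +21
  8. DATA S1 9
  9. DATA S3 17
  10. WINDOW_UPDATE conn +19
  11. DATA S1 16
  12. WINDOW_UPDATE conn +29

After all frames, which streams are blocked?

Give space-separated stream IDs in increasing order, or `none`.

Op 1: conn=1 S1=20 S2=20 S3=1 blocked=[]
Op 2: conn=-5 S1=14 S2=20 S3=1 blocked=[1, 2, 3]
Op 3: conn=-5 S1=35 S2=20 S3=1 blocked=[1, 2, 3]
Op 4: conn=20 S1=35 S2=20 S3=1 blocked=[]
Op 5: conn=34 S1=35 S2=20 S3=1 blocked=[]
Op 6: conn=34 S1=52 S2=20 S3=1 blocked=[]
Op 7: conn=55 S1=52 S2=20 S3=1 blocked=[]
Op 8: conn=46 S1=43 S2=20 S3=1 blocked=[]
Op 9: conn=29 S1=43 S2=20 S3=-16 blocked=[3]
Op 10: conn=48 S1=43 S2=20 S3=-16 blocked=[3]
Op 11: conn=32 S1=27 S2=20 S3=-16 blocked=[3]
Op 12: conn=61 S1=27 S2=20 S3=-16 blocked=[3]

Answer: S3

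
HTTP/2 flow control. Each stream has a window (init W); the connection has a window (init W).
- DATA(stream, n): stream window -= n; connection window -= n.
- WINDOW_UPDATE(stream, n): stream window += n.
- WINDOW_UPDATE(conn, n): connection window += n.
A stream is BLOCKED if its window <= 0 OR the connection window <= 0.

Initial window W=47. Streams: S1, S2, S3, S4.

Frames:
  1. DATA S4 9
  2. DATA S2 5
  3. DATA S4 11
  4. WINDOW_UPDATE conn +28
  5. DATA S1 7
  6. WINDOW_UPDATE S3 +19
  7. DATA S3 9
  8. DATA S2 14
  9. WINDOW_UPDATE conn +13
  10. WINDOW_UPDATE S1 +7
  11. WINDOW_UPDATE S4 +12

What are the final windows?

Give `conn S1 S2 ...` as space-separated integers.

Op 1: conn=38 S1=47 S2=47 S3=47 S4=38 blocked=[]
Op 2: conn=33 S1=47 S2=42 S3=47 S4=38 blocked=[]
Op 3: conn=22 S1=47 S2=42 S3=47 S4=27 blocked=[]
Op 4: conn=50 S1=47 S2=42 S3=47 S4=27 blocked=[]
Op 5: conn=43 S1=40 S2=42 S3=47 S4=27 blocked=[]
Op 6: conn=43 S1=40 S2=42 S3=66 S4=27 blocked=[]
Op 7: conn=34 S1=40 S2=42 S3=57 S4=27 blocked=[]
Op 8: conn=20 S1=40 S2=28 S3=57 S4=27 blocked=[]
Op 9: conn=33 S1=40 S2=28 S3=57 S4=27 blocked=[]
Op 10: conn=33 S1=47 S2=28 S3=57 S4=27 blocked=[]
Op 11: conn=33 S1=47 S2=28 S3=57 S4=39 blocked=[]

Answer: 33 47 28 57 39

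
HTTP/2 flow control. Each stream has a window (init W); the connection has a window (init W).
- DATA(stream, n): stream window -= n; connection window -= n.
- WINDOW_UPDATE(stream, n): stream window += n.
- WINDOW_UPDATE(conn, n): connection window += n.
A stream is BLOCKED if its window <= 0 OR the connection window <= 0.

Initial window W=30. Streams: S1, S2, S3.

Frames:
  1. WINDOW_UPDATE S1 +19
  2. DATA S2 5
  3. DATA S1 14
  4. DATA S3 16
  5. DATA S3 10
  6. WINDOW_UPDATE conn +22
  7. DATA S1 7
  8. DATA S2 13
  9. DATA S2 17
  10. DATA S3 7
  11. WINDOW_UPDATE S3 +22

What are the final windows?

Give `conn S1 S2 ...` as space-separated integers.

Op 1: conn=30 S1=49 S2=30 S3=30 blocked=[]
Op 2: conn=25 S1=49 S2=25 S3=30 blocked=[]
Op 3: conn=11 S1=35 S2=25 S3=30 blocked=[]
Op 4: conn=-5 S1=35 S2=25 S3=14 blocked=[1, 2, 3]
Op 5: conn=-15 S1=35 S2=25 S3=4 blocked=[1, 2, 3]
Op 6: conn=7 S1=35 S2=25 S3=4 blocked=[]
Op 7: conn=0 S1=28 S2=25 S3=4 blocked=[1, 2, 3]
Op 8: conn=-13 S1=28 S2=12 S3=4 blocked=[1, 2, 3]
Op 9: conn=-30 S1=28 S2=-5 S3=4 blocked=[1, 2, 3]
Op 10: conn=-37 S1=28 S2=-5 S3=-3 blocked=[1, 2, 3]
Op 11: conn=-37 S1=28 S2=-5 S3=19 blocked=[1, 2, 3]

Answer: -37 28 -5 19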